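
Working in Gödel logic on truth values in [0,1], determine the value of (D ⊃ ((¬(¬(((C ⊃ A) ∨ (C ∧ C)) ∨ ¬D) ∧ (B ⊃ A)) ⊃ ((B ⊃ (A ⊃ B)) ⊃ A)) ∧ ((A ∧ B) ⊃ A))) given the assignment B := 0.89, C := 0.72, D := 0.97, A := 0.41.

0.41

(C ⊃ A): 0.72 > 0.41, so result = 0.41
(C ∧ C) = min(0.72, 0.72) = 0.72
((C ⊃ A) ∨ (C ∧ C)) = max(0.41, 0.72) = 0.72
¬D: Gödel ¬ of 0.97 = 0 (operand ≠ 0)
(((C ⊃ A) ∨ (C ∧ C)) ∨ ¬D) = max(0.72, 0) = 0.72
¬(((C ⊃ A) ∨ (C ∧ C)) ∨ ¬D): Gödel ¬ of 0.72 = 0 (operand ≠ 0)
(B ⊃ A): 0.89 > 0.41, so result = 0.41
(¬(((C ⊃ A) ∨ (C ∧ C)) ∨ ¬D) ∧ (B ⊃ A)) = min(0, 0.41) = 0
¬(¬(((C ⊃ A) ∨ (C ∧ C)) ∨ ¬D) ∧ (B ⊃ A)): Gödel ¬ of 0 = 1 (operand is 0)
(A ⊃ B): 0.41 ≤ 0.89, so result = 1
(B ⊃ (A ⊃ B)): 0.89 ≤ 1, so result = 1
((B ⊃ (A ⊃ B)) ⊃ A): 1 > 0.41, so result = 0.41
(¬(¬(((C ⊃ A) ∨ (C ∧ C)) ∨ ¬D) ∧ (B ⊃ A)) ⊃ ((B ⊃ (A ⊃ B)) ⊃ A)): 1 > 0.41, so result = 0.41
(A ∧ B) = min(0.41, 0.89) = 0.41
((A ∧ B) ⊃ A): 0.41 ≤ 0.41, so result = 1
((¬(¬(((C ⊃ A) ∨ (C ∧ C)) ∨ ¬D) ∧ (B ⊃ A)) ⊃ ((B ⊃ (A ⊃ B)) ⊃ A)) ∧ ((A ∧ B) ⊃ A)) = min(0.41, 1) = 0.41
(D ⊃ ((¬(¬(((C ⊃ A) ∨ (C ∧ C)) ∨ ¬D) ∧ (B ⊃ A)) ⊃ ((B ⊃ (A ⊃ B)) ⊃ A)) ∧ ((A ∧ B) ⊃ A))): 0.97 > 0.41, so result = 0.41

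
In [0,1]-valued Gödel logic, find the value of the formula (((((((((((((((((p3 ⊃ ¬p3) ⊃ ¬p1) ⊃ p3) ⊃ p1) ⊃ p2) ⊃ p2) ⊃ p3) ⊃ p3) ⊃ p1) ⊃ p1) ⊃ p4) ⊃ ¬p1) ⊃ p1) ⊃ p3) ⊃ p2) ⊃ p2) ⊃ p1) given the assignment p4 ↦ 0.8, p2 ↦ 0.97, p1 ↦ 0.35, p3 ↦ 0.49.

¬p3: Gödel ¬ of 0.49 = 0 (operand ≠ 0)
(p3 ⊃ ¬p3): 0.49 > 0, so result = 0
¬p1: Gödel ¬ of 0.35 = 0 (operand ≠ 0)
((p3 ⊃ ¬p3) ⊃ ¬p1): 0 ≤ 0, so result = 1
(((p3 ⊃ ¬p3) ⊃ ¬p1) ⊃ p3): 1 > 0.49, so result = 0.49
((((p3 ⊃ ¬p3) ⊃ ¬p1) ⊃ p3) ⊃ p1): 0.49 > 0.35, so result = 0.35
(((((p3 ⊃ ¬p3) ⊃ ¬p1) ⊃ p3) ⊃ p1) ⊃ p2): 0.35 ≤ 0.97, so result = 1
((((((p3 ⊃ ¬p3) ⊃ ¬p1) ⊃ p3) ⊃ p1) ⊃ p2) ⊃ p2): 1 > 0.97, so result = 0.97
(((((((p3 ⊃ ¬p3) ⊃ ¬p1) ⊃ p3) ⊃ p1) ⊃ p2) ⊃ p2) ⊃ p3): 0.97 > 0.49, so result = 0.49
((((((((p3 ⊃ ¬p3) ⊃ ¬p1) ⊃ p3) ⊃ p1) ⊃ p2) ⊃ p2) ⊃ p3) ⊃ p3): 0.49 ≤ 0.49, so result = 1
(((((((((p3 ⊃ ¬p3) ⊃ ¬p1) ⊃ p3) ⊃ p1) ⊃ p2) ⊃ p2) ⊃ p3) ⊃ p3) ⊃ p1): 1 > 0.35, so result = 0.35
((((((((((p3 ⊃ ¬p3) ⊃ ¬p1) ⊃ p3) ⊃ p1) ⊃ p2) ⊃ p2) ⊃ p3) ⊃ p3) ⊃ p1) ⊃ p1): 0.35 ≤ 0.35, so result = 1
(((((((((((p3 ⊃ ¬p3) ⊃ ¬p1) ⊃ p3) ⊃ p1) ⊃ p2) ⊃ p2) ⊃ p3) ⊃ p3) ⊃ p1) ⊃ p1) ⊃ p4): 1 > 0.8, so result = 0.8
¬p1: Gödel ¬ of 0.35 = 0 (operand ≠ 0)
((((((((((((p3 ⊃ ¬p3) ⊃ ¬p1) ⊃ p3) ⊃ p1) ⊃ p2) ⊃ p2) ⊃ p3) ⊃ p3) ⊃ p1) ⊃ p1) ⊃ p4) ⊃ ¬p1): 0.8 > 0, so result = 0
(((((((((((((p3 ⊃ ¬p3) ⊃ ¬p1) ⊃ p3) ⊃ p1) ⊃ p2) ⊃ p2) ⊃ p3) ⊃ p3) ⊃ p1) ⊃ p1) ⊃ p4) ⊃ ¬p1) ⊃ p1): 0 ≤ 0.35, so result = 1
((((((((((((((p3 ⊃ ¬p3) ⊃ ¬p1) ⊃ p3) ⊃ p1) ⊃ p2) ⊃ p2) ⊃ p3) ⊃ p3) ⊃ p1) ⊃ p1) ⊃ p4) ⊃ ¬p1) ⊃ p1) ⊃ p3): 1 > 0.49, so result = 0.49
(((((((((((((((p3 ⊃ ¬p3) ⊃ ¬p1) ⊃ p3) ⊃ p1) ⊃ p2) ⊃ p2) ⊃ p3) ⊃ p3) ⊃ p1) ⊃ p1) ⊃ p4) ⊃ ¬p1) ⊃ p1) ⊃ p3) ⊃ p2): 0.49 ≤ 0.97, so result = 1
((((((((((((((((p3 ⊃ ¬p3) ⊃ ¬p1) ⊃ p3) ⊃ p1) ⊃ p2) ⊃ p2) ⊃ p3) ⊃ p3) ⊃ p1) ⊃ p1) ⊃ p4) ⊃ ¬p1) ⊃ p1) ⊃ p3) ⊃ p2) ⊃ p2): 1 > 0.97, so result = 0.97
(((((((((((((((((p3 ⊃ ¬p3) ⊃ ¬p1) ⊃ p3) ⊃ p1) ⊃ p2) ⊃ p2) ⊃ p3) ⊃ p3) ⊃ p1) ⊃ p1) ⊃ p4) ⊃ ¬p1) ⊃ p1) ⊃ p3) ⊃ p2) ⊃ p2) ⊃ p1): 0.97 > 0.35, so result = 0.35

0.35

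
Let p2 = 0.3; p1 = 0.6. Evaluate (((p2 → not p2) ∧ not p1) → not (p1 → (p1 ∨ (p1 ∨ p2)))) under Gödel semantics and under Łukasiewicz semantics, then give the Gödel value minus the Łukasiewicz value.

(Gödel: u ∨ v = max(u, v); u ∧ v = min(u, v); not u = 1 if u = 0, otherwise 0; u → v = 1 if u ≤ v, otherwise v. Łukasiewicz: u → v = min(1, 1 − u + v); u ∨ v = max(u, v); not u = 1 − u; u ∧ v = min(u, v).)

Gödel evaluation:
  not p2: Gödel ¬ of 0.3 = 0 (operand ≠ 0)
  (p2 → not p2): 0.3 > 0, so result = 0
  not p1: Gödel ¬ of 0.6 = 0 (operand ≠ 0)
  ((p2 → not p2) ∧ not p1) = min(0, 0) = 0
  (p1 ∨ p2) = max(0.6, 0.3) = 0.6
  (p1 ∨ (p1 ∨ p2)) = max(0.6, 0.6) = 0.6
  (p1 → (p1 ∨ (p1 ∨ p2))): 0.6 ≤ 0.6, so result = 1
  not (p1 → (p1 ∨ (p1 ∨ p2))): Gödel ¬ of 1 = 0 (operand ≠ 0)
  (((p2 → not p2) ∧ not p1) → not (p1 → (p1 ∨ (p1 ∨ p2)))): 0 ≤ 0, so result = 1
  Gödel value = 1
Łukasiewicz evaluation:
  not p2: Łukasiewicz ¬ gives 1 − 0.3 = 0.7
  (p2 → not p2): min(1, 1 − 0.3 + 0.7) = 1
  not p1: Łukasiewicz ¬ gives 1 − 0.6 = 0.4
  ((p2 → not p2) ∧ not p1) = min(1, 0.4) = 0.4
  (p1 ∨ p2) = max(0.6, 0.3) = 0.6
  (p1 ∨ (p1 ∨ p2)) = max(0.6, 0.6) = 0.6
  (p1 → (p1 ∨ (p1 ∨ p2))): min(1, 1 − 0.6 + 0.6) = 1
  not (p1 → (p1 ∨ (p1 ∨ p2))): Łukasiewicz ¬ gives 1 − 1 = 0
  (((p2 → not p2) ∧ not p1) → not (p1 → (p1 ∨ (p1 ∨ p2)))): min(1, 1 − 0.4 + 0) = 0.6
  Łukasiewicz value = 0.6
Difference: 1 − 0.6 = 0.40

0.40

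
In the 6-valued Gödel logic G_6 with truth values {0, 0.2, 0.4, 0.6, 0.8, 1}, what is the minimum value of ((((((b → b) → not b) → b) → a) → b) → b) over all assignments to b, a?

0.20

The minimum is attained at b = 0.2, a = 0:
  (b → b): 0.2 ≤ 0.2, so result = 1
  not b: Gödel ¬ of 0.2 = 0 (operand ≠ 0)
  ((b → b) → not b): 1 > 0, so result = 0
  (((b → b) → not b) → b): 0 ≤ 0.2, so result = 1
  ((((b → b) → not b) → b) → a): 1 > 0, so result = 0
  (((((b → b) → not b) → b) → a) → b): 0 ≤ 0.2, so result = 1
  ((((((b → b) → not b) → b) → a) → b) → b): 1 > 0.2, so result = 0.2
Checking all 36 assignments confirms none give a value below 0.20.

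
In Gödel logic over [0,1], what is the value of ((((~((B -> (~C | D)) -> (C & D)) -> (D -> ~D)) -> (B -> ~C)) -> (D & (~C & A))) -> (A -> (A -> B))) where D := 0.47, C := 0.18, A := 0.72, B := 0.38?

0.38

~C: Gödel ¬ of 0.18 = 0 (operand ≠ 0)
(~C | D) = max(0, 0.47) = 0.47
(B -> (~C | D)): 0.38 ≤ 0.47, so result = 1
(C & D) = min(0.18, 0.47) = 0.18
((B -> (~C | D)) -> (C & D)): 1 > 0.18, so result = 0.18
~((B -> (~C | D)) -> (C & D)): Gödel ¬ of 0.18 = 0 (operand ≠ 0)
~D: Gödel ¬ of 0.47 = 0 (operand ≠ 0)
(D -> ~D): 0.47 > 0, so result = 0
(~((B -> (~C | D)) -> (C & D)) -> (D -> ~D)): 0 ≤ 0, so result = 1
~C: Gödel ¬ of 0.18 = 0 (operand ≠ 0)
(B -> ~C): 0.38 > 0, so result = 0
((~((B -> (~C | D)) -> (C & D)) -> (D -> ~D)) -> (B -> ~C)): 1 > 0, so result = 0
~C: Gödel ¬ of 0.18 = 0 (operand ≠ 0)
(~C & A) = min(0, 0.72) = 0
(D & (~C & A)) = min(0.47, 0) = 0
(((~((B -> (~C | D)) -> (C & D)) -> (D -> ~D)) -> (B -> ~C)) -> (D & (~C & A))): 0 ≤ 0, so result = 1
(A -> B): 0.72 > 0.38, so result = 0.38
(A -> (A -> B)): 0.72 > 0.38, so result = 0.38
((((~((B -> (~C | D)) -> (C & D)) -> (D -> ~D)) -> (B -> ~C)) -> (D & (~C & A))) -> (A -> (A -> B))): 1 > 0.38, so result = 0.38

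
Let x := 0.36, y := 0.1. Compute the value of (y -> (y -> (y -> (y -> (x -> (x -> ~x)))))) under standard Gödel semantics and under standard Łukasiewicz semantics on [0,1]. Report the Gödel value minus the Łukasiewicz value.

Gödel evaluation:
  ~x: Gödel ¬ of 0.36 = 0 (operand ≠ 0)
  (x -> ~x): 0.36 > 0, so result = 0
  (x -> (x -> ~x)): 0.36 > 0, so result = 0
  (y -> (x -> (x -> ~x))): 0.1 > 0, so result = 0
  (y -> (y -> (x -> (x -> ~x)))): 0.1 > 0, so result = 0
  (y -> (y -> (y -> (x -> (x -> ~x))))): 0.1 > 0, so result = 0
  (y -> (y -> (y -> (y -> (x -> (x -> ~x)))))): 0.1 > 0, so result = 0
  Gödel value = 0
Łukasiewicz evaluation:
  ~x: Łukasiewicz ¬ gives 1 − 0.36 = 0.64
  (x -> ~x): min(1, 1 − 0.36 + 0.64) = 1
  (x -> (x -> ~x)): min(1, 1 − 0.36 + 1) = 1
  (y -> (x -> (x -> ~x))): min(1, 1 − 0.1 + 1) = 1
  (y -> (y -> (x -> (x -> ~x)))): min(1, 1 − 0.1 + 1) = 1
  (y -> (y -> (y -> (x -> (x -> ~x))))): min(1, 1 − 0.1 + 1) = 1
  (y -> (y -> (y -> (y -> (x -> (x -> ~x)))))): min(1, 1 − 0.1 + 1) = 1
  Łukasiewicz value = 1
Difference: 0 − 1 = -1.00

-1.00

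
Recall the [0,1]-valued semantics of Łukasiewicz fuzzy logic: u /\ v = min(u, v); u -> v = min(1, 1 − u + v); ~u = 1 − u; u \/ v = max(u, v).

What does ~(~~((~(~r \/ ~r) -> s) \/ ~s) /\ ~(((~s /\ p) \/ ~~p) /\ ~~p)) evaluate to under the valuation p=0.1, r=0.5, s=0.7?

~r: Łukasiewicz ¬ gives 1 − 0.5 = 0.5
~r: Łukasiewicz ¬ gives 1 − 0.5 = 0.5
(~r \/ ~r) = max(0.5, 0.5) = 0.5
~(~r \/ ~r): Łukasiewicz ¬ gives 1 − 0.5 = 0.5
(~(~r \/ ~r) -> s): min(1, 1 − 0.5 + 0.7) = 1
~s: Łukasiewicz ¬ gives 1 − 0.7 = 0.3
((~(~r \/ ~r) -> s) \/ ~s) = max(1, 0.3) = 1
~((~(~r \/ ~r) -> s) \/ ~s): Łukasiewicz ¬ gives 1 − 1 = 0
~~((~(~r \/ ~r) -> s) \/ ~s): Łukasiewicz ¬ gives 1 − 0 = 1
~s: Łukasiewicz ¬ gives 1 − 0.7 = 0.3
(~s /\ p) = min(0.3, 0.1) = 0.1
~p: Łukasiewicz ¬ gives 1 − 0.1 = 0.9
~~p: Łukasiewicz ¬ gives 1 − 0.9 = 0.1
((~s /\ p) \/ ~~p) = max(0.1, 0.1) = 0.1
~p: Łukasiewicz ¬ gives 1 − 0.1 = 0.9
~~p: Łukasiewicz ¬ gives 1 − 0.9 = 0.1
(((~s /\ p) \/ ~~p) /\ ~~p) = min(0.1, 0.1) = 0.1
~(((~s /\ p) \/ ~~p) /\ ~~p): Łukasiewicz ¬ gives 1 − 0.1 = 0.9
(~~((~(~r \/ ~r) -> s) \/ ~s) /\ ~(((~s /\ p) \/ ~~p) /\ ~~p)) = min(1, 0.9) = 0.9
~(~~((~(~r \/ ~r) -> s) \/ ~s) /\ ~(((~s /\ p) \/ ~~p) /\ ~~p)): Łukasiewicz ¬ gives 1 − 0.9 = 0.1

0.10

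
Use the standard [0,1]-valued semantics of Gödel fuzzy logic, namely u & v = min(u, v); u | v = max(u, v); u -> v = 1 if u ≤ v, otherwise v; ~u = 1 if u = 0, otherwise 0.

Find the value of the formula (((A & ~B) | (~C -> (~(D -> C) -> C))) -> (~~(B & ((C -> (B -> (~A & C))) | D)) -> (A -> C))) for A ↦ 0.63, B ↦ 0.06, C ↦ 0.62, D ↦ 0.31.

0.62

~B: Gödel ¬ of 0.06 = 0 (operand ≠ 0)
(A & ~B) = min(0.63, 0) = 0
~C: Gödel ¬ of 0.62 = 0 (operand ≠ 0)
(D -> C): 0.31 ≤ 0.62, so result = 1
~(D -> C): Gödel ¬ of 1 = 0 (operand ≠ 0)
(~(D -> C) -> C): 0 ≤ 0.62, so result = 1
(~C -> (~(D -> C) -> C)): 0 ≤ 1, so result = 1
((A & ~B) | (~C -> (~(D -> C) -> C))) = max(0, 1) = 1
~A: Gödel ¬ of 0.63 = 0 (operand ≠ 0)
(~A & C) = min(0, 0.62) = 0
(B -> (~A & C)): 0.06 > 0, so result = 0
(C -> (B -> (~A & C))): 0.62 > 0, so result = 0
((C -> (B -> (~A & C))) | D) = max(0, 0.31) = 0.31
(B & ((C -> (B -> (~A & C))) | D)) = min(0.06, 0.31) = 0.06
~(B & ((C -> (B -> (~A & C))) | D)): Gödel ¬ of 0.06 = 0 (operand ≠ 0)
~~(B & ((C -> (B -> (~A & C))) | D)): Gödel ¬ of 0 = 1 (operand is 0)
(A -> C): 0.63 > 0.62, so result = 0.62
(~~(B & ((C -> (B -> (~A & C))) | D)) -> (A -> C)): 1 > 0.62, so result = 0.62
(((A & ~B) | (~C -> (~(D -> C) -> C))) -> (~~(B & ((C -> (B -> (~A & C))) | D)) -> (A -> C))): 1 > 0.62, so result = 0.62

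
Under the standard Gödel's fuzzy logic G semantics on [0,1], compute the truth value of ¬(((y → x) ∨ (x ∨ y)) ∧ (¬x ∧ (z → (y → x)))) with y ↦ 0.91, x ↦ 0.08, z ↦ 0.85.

(y → x): 0.91 > 0.08, so result = 0.08
(x ∨ y) = max(0.08, 0.91) = 0.91
((y → x) ∨ (x ∨ y)) = max(0.08, 0.91) = 0.91
¬x: Gödel ¬ of 0.08 = 0 (operand ≠ 0)
(y → x): 0.91 > 0.08, so result = 0.08
(z → (y → x)): 0.85 > 0.08, so result = 0.08
(¬x ∧ (z → (y → x))) = min(0, 0.08) = 0
(((y → x) ∨ (x ∨ y)) ∧ (¬x ∧ (z → (y → x)))) = min(0.91, 0) = 0
¬(((y → x) ∨ (x ∨ y)) ∧ (¬x ∧ (z → (y → x)))): Gödel ¬ of 0 = 1 (operand is 0)

1.00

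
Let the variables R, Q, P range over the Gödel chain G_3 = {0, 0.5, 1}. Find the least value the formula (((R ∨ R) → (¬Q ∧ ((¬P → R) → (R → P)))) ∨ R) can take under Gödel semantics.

The minimum is attained at R = 0.5, Q = 0, P = 0:
  (R ∨ R) = max(0.5, 0.5) = 0.5
  ¬Q: Gödel ¬ of 0 = 1 (operand is 0)
  ¬P: Gödel ¬ of 0 = 1 (operand is 0)
  (¬P → R): 1 > 0.5, so result = 0.5
  (R → P): 0.5 > 0, so result = 0
  ((¬P → R) → (R → P)): 0.5 > 0, so result = 0
  (¬Q ∧ ((¬P → R) → (R → P))) = min(1, 0) = 0
  ((R ∨ R) → (¬Q ∧ ((¬P → R) → (R → P)))): 0.5 > 0, so result = 0
  (((R ∨ R) → (¬Q ∧ ((¬P → R) → (R → P)))) ∨ R) = max(0, 0.5) = 0.5
Checking all 27 assignments confirms none give a value below 0.50.

0.50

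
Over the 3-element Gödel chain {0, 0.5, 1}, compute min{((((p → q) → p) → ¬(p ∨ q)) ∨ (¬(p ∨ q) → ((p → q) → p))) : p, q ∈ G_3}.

1.00

Every assignment gives 1. For instance at p = 0, q = 0:
  (p → q): 0 ≤ 0, so result = 1
  ((p → q) → p): 1 > 0, so result = 0
  (p ∨ q) = max(0, 0) = 0
  ¬(p ∨ q): Gödel ¬ of 0 = 1 (operand is 0)
  (((p → q) → p) → ¬(p ∨ q)): 0 ≤ 1, so result = 1
  (p ∨ q) = max(0, 0) = 0
  ¬(p ∨ q): Gödel ¬ of 0 = 1 (operand is 0)
  (p → q): 0 ≤ 0, so result = 1
  ((p → q) → p): 1 > 0, so result = 0
  (¬(p ∨ q) → ((p → q) → p)): 1 > 0, so result = 0
  ((((p → q) → p) → ¬(p ∨ q)) ∨ (¬(p ∨ q) → ((p → q) → p))) = max(1, 0) = 1
All 9 assignments give value 1 — the formula is a G_3-tautology.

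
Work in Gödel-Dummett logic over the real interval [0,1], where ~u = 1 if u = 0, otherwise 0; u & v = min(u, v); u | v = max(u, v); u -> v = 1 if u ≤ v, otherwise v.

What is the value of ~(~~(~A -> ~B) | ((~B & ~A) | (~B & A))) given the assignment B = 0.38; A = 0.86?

~A: Gödel ¬ of 0.86 = 0 (operand ≠ 0)
~B: Gödel ¬ of 0.38 = 0 (operand ≠ 0)
(~A -> ~B): 0 ≤ 0, so result = 1
~(~A -> ~B): Gödel ¬ of 1 = 0 (operand ≠ 0)
~~(~A -> ~B): Gödel ¬ of 0 = 1 (operand is 0)
~B: Gödel ¬ of 0.38 = 0 (operand ≠ 0)
~A: Gödel ¬ of 0.86 = 0 (operand ≠ 0)
(~B & ~A) = min(0, 0) = 0
~B: Gödel ¬ of 0.38 = 0 (operand ≠ 0)
(~B & A) = min(0, 0.86) = 0
((~B & ~A) | (~B & A)) = max(0, 0) = 0
(~~(~A -> ~B) | ((~B & ~A) | (~B & A))) = max(1, 0) = 1
~(~~(~A -> ~B) | ((~B & ~A) | (~B & A))): Gödel ¬ of 1 = 0 (operand ≠ 0)

0.00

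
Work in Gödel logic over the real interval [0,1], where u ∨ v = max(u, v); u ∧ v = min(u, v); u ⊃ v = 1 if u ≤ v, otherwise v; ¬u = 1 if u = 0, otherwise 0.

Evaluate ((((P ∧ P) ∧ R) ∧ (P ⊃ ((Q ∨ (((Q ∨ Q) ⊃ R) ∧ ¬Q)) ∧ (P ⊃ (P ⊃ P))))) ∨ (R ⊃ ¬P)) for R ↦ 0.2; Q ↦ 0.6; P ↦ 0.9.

(P ∧ P) = min(0.9, 0.9) = 0.9
((P ∧ P) ∧ R) = min(0.9, 0.2) = 0.2
(Q ∨ Q) = max(0.6, 0.6) = 0.6
((Q ∨ Q) ⊃ R): 0.6 > 0.2, so result = 0.2
¬Q: Gödel ¬ of 0.6 = 0 (operand ≠ 0)
(((Q ∨ Q) ⊃ R) ∧ ¬Q) = min(0.2, 0) = 0
(Q ∨ (((Q ∨ Q) ⊃ R) ∧ ¬Q)) = max(0.6, 0) = 0.6
(P ⊃ P): 0.9 ≤ 0.9, so result = 1
(P ⊃ (P ⊃ P)): 0.9 ≤ 1, so result = 1
((Q ∨ (((Q ∨ Q) ⊃ R) ∧ ¬Q)) ∧ (P ⊃ (P ⊃ P))) = min(0.6, 1) = 0.6
(P ⊃ ((Q ∨ (((Q ∨ Q) ⊃ R) ∧ ¬Q)) ∧ (P ⊃ (P ⊃ P)))): 0.9 > 0.6, so result = 0.6
(((P ∧ P) ∧ R) ∧ (P ⊃ ((Q ∨ (((Q ∨ Q) ⊃ R) ∧ ¬Q)) ∧ (P ⊃ (P ⊃ P))))) = min(0.2, 0.6) = 0.2
¬P: Gödel ¬ of 0.9 = 0 (operand ≠ 0)
(R ⊃ ¬P): 0.2 > 0, so result = 0
((((P ∧ P) ∧ R) ∧ (P ⊃ ((Q ∨ (((Q ∨ Q) ⊃ R) ∧ ¬Q)) ∧ (P ⊃ (P ⊃ P))))) ∨ (R ⊃ ¬P)) = max(0.2, 0) = 0.2

0.20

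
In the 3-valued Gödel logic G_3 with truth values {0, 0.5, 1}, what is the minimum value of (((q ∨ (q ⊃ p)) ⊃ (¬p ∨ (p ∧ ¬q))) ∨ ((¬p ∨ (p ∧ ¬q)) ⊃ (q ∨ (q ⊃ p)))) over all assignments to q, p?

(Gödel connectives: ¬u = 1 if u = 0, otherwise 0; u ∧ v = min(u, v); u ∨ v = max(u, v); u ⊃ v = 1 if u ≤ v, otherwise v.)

Every assignment gives 1. For instance at q = 0, p = 0:
  (q ⊃ p): 0 ≤ 0, so result = 1
  (q ∨ (q ⊃ p)) = max(0, 1) = 1
  ¬p: Gödel ¬ of 0 = 1 (operand is 0)
  ¬q: Gödel ¬ of 0 = 1 (operand is 0)
  (p ∧ ¬q) = min(0, 1) = 0
  (¬p ∨ (p ∧ ¬q)) = max(1, 0) = 1
  ((q ∨ (q ⊃ p)) ⊃ (¬p ∨ (p ∧ ¬q))): 1 ≤ 1, so result = 1
  ¬p: Gödel ¬ of 0 = 1 (operand is 0)
  ¬q: Gödel ¬ of 0 = 1 (operand is 0)
  (p ∧ ¬q) = min(0, 1) = 0
  (¬p ∨ (p ∧ ¬q)) = max(1, 0) = 1
  (q ⊃ p): 0 ≤ 0, so result = 1
  (q ∨ (q ⊃ p)) = max(0, 1) = 1
  ((¬p ∨ (p ∧ ¬q)) ⊃ (q ∨ (q ⊃ p))): 1 ≤ 1, so result = 1
  (((q ∨ (q ⊃ p)) ⊃ (¬p ∨ (p ∧ ¬q))) ∨ ((¬p ∨ (p ∧ ¬q)) ⊃ (q ∨ (q ⊃ p)))) = max(1, 1) = 1
All 9 assignments give value 1 — the formula is a G_3-tautology.

1.00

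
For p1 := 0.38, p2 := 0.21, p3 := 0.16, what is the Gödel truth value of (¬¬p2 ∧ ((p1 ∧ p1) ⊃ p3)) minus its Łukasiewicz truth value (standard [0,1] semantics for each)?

Gödel evaluation:
  ¬p2: Gödel ¬ of 0.21 = 0 (operand ≠ 0)
  ¬¬p2: Gödel ¬ of 0 = 1 (operand is 0)
  (p1 ∧ p1) = min(0.38, 0.38) = 0.38
  ((p1 ∧ p1) ⊃ p3): 0.38 > 0.16, so result = 0.16
  (¬¬p2 ∧ ((p1 ∧ p1) ⊃ p3)) = min(1, 0.16) = 0.16
  Gödel value = 0.16
Łukasiewicz evaluation:
  ¬p2: Łukasiewicz ¬ gives 1 − 0.21 = 0.79
  ¬¬p2: Łukasiewicz ¬ gives 1 − 0.79 = 0.21
  (p1 ∧ p1) = min(0.38, 0.38) = 0.38
  ((p1 ∧ p1) ⊃ p3): min(1, 1 − 0.38 + 0.16) = 0.78
  (¬¬p2 ∧ ((p1 ∧ p1) ⊃ p3)) = min(0.21, 0.78) = 0.21
  Łukasiewicz value = 0.21
Difference: 0.16 − 0.21 = -0.05

-0.05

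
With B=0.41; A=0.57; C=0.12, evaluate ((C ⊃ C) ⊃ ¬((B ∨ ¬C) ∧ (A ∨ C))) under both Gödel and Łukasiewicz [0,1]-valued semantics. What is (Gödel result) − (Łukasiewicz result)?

Gödel evaluation:
  (C ⊃ C): 0.12 ≤ 0.12, so result = 1
  ¬C: Gödel ¬ of 0.12 = 0 (operand ≠ 0)
  (B ∨ ¬C) = max(0.41, 0) = 0.41
  (A ∨ C) = max(0.57, 0.12) = 0.57
  ((B ∨ ¬C) ∧ (A ∨ C)) = min(0.41, 0.57) = 0.41
  ¬((B ∨ ¬C) ∧ (A ∨ C)): Gödel ¬ of 0.41 = 0 (operand ≠ 0)
  ((C ⊃ C) ⊃ ¬((B ∨ ¬C) ∧ (A ∨ C))): 1 > 0, so result = 0
  Gödel value = 0
Łukasiewicz evaluation:
  (C ⊃ C): min(1, 1 − 0.12 + 0.12) = 1
  ¬C: Łukasiewicz ¬ gives 1 − 0.12 = 0.88
  (B ∨ ¬C) = max(0.41, 0.88) = 0.88
  (A ∨ C) = max(0.57, 0.12) = 0.57
  ((B ∨ ¬C) ∧ (A ∨ C)) = min(0.88, 0.57) = 0.57
  ¬((B ∨ ¬C) ∧ (A ∨ C)): Łukasiewicz ¬ gives 1 − 0.57 = 0.43
  ((C ⊃ C) ⊃ ¬((B ∨ ¬C) ∧ (A ∨ C))): min(1, 1 − 1 + 0.43) = 0.43
  Łukasiewicz value = 0.43
Difference: 0 − 0.43 = -0.43

-0.43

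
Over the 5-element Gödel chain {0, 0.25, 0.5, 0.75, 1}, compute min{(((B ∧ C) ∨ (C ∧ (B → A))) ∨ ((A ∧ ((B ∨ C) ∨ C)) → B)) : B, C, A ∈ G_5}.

The minimum is attained at B = 0, C = 0.25, A = 0.25:
  (B ∧ C) = min(0, 0.25) = 0
  (B → A): 0 ≤ 0.25, so result = 1
  (C ∧ (B → A)) = min(0.25, 1) = 0.25
  ((B ∧ C) ∨ (C ∧ (B → A))) = max(0, 0.25) = 0.25
  (B ∨ C) = max(0, 0.25) = 0.25
  ((B ∨ C) ∨ C) = max(0.25, 0.25) = 0.25
  (A ∧ ((B ∨ C) ∨ C)) = min(0.25, 0.25) = 0.25
  ((A ∧ ((B ∨ C) ∨ C)) → B): 0.25 > 0, so result = 0
  (((B ∧ C) ∨ (C ∧ (B → A))) ∨ ((A ∧ ((B ∨ C) ∨ C)) → B)) = max(0.25, 0) = 0.25
Checking all 125 assignments confirms none give a value below 0.25.

0.25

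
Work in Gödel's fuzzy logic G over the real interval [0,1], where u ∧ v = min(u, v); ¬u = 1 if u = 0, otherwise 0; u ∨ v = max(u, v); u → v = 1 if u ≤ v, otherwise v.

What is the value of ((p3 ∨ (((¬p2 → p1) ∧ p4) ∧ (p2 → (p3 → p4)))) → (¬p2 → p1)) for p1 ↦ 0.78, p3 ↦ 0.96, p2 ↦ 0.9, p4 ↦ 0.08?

¬p2: Gödel ¬ of 0.9 = 0 (operand ≠ 0)
(¬p2 → p1): 0 ≤ 0.78, so result = 1
((¬p2 → p1) ∧ p4) = min(1, 0.08) = 0.08
(p3 → p4): 0.96 > 0.08, so result = 0.08
(p2 → (p3 → p4)): 0.9 > 0.08, so result = 0.08
(((¬p2 → p1) ∧ p4) ∧ (p2 → (p3 → p4))) = min(0.08, 0.08) = 0.08
(p3 ∨ (((¬p2 → p1) ∧ p4) ∧ (p2 → (p3 → p4)))) = max(0.96, 0.08) = 0.96
¬p2: Gödel ¬ of 0.9 = 0 (operand ≠ 0)
(¬p2 → p1): 0 ≤ 0.78, so result = 1
((p3 ∨ (((¬p2 → p1) ∧ p4) ∧ (p2 → (p3 → p4)))) → (¬p2 → p1)): 0.96 ≤ 1, so result = 1

1.00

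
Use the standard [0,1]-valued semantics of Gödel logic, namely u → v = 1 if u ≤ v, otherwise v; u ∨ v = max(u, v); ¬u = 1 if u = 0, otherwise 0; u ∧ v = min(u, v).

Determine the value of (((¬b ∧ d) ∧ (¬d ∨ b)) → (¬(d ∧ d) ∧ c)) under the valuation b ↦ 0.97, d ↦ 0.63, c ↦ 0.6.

¬b: Gödel ¬ of 0.97 = 0 (operand ≠ 0)
(¬b ∧ d) = min(0, 0.63) = 0
¬d: Gödel ¬ of 0.63 = 0 (operand ≠ 0)
(¬d ∨ b) = max(0, 0.97) = 0.97
((¬b ∧ d) ∧ (¬d ∨ b)) = min(0, 0.97) = 0
(d ∧ d) = min(0.63, 0.63) = 0.63
¬(d ∧ d): Gödel ¬ of 0.63 = 0 (operand ≠ 0)
(¬(d ∧ d) ∧ c) = min(0, 0.6) = 0
(((¬b ∧ d) ∧ (¬d ∨ b)) → (¬(d ∧ d) ∧ c)): 0 ≤ 0, so result = 1

1.00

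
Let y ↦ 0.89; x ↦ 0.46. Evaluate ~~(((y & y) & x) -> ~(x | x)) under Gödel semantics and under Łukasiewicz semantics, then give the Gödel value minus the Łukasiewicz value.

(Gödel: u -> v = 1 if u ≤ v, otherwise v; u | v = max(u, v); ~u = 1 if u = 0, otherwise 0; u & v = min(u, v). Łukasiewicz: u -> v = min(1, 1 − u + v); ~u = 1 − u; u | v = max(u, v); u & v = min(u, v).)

-1.00

Gödel evaluation:
  (y & y) = min(0.89, 0.89) = 0.89
  ((y & y) & x) = min(0.89, 0.46) = 0.46
  (x | x) = max(0.46, 0.46) = 0.46
  ~(x | x): Gödel ¬ of 0.46 = 0 (operand ≠ 0)
  (((y & y) & x) -> ~(x | x)): 0.46 > 0, so result = 0
  ~(((y & y) & x) -> ~(x | x)): Gödel ¬ of 0 = 1 (operand is 0)
  ~~(((y & y) & x) -> ~(x | x)): Gödel ¬ of 1 = 0 (operand ≠ 0)
  Gödel value = 0
Łukasiewicz evaluation:
  (y & y) = min(0.89, 0.89) = 0.89
  ((y & y) & x) = min(0.89, 0.46) = 0.46
  (x | x) = max(0.46, 0.46) = 0.46
  ~(x | x): Łukasiewicz ¬ gives 1 − 0.46 = 0.54
  (((y & y) & x) -> ~(x | x)): min(1, 1 − 0.46 + 0.54) = 1
  ~(((y & y) & x) -> ~(x | x)): Łukasiewicz ¬ gives 1 − 1 = 0
  ~~(((y & y) & x) -> ~(x | x)): Łukasiewicz ¬ gives 1 − 0 = 1
  Łukasiewicz value = 1
Difference: 0 − 1 = -1.00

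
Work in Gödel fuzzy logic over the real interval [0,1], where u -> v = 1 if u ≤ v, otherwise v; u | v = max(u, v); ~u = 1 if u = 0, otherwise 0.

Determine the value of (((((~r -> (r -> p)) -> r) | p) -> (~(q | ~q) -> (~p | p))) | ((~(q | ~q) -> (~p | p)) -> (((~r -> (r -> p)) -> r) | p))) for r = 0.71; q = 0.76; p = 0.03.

1.00

~r: Gödel ¬ of 0.71 = 0 (operand ≠ 0)
(r -> p): 0.71 > 0.03, so result = 0.03
(~r -> (r -> p)): 0 ≤ 0.03, so result = 1
((~r -> (r -> p)) -> r): 1 > 0.71, so result = 0.71
(((~r -> (r -> p)) -> r) | p) = max(0.71, 0.03) = 0.71
~q: Gödel ¬ of 0.76 = 0 (operand ≠ 0)
(q | ~q) = max(0.76, 0) = 0.76
~(q | ~q): Gödel ¬ of 0.76 = 0 (operand ≠ 0)
~p: Gödel ¬ of 0.03 = 0 (operand ≠ 0)
(~p | p) = max(0, 0.03) = 0.03
(~(q | ~q) -> (~p | p)): 0 ≤ 0.03, so result = 1
((((~r -> (r -> p)) -> r) | p) -> (~(q | ~q) -> (~p | p))): 0.71 ≤ 1, so result = 1
~q: Gödel ¬ of 0.76 = 0 (operand ≠ 0)
(q | ~q) = max(0.76, 0) = 0.76
~(q | ~q): Gödel ¬ of 0.76 = 0 (operand ≠ 0)
~p: Gödel ¬ of 0.03 = 0 (operand ≠ 0)
(~p | p) = max(0, 0.03) = 0.03
(~(q | ~q) -> (~p | p)): 0 ≤ 0.03, so result = 1
~r: Gödel ¬ of 0.71 = 0 (operand ≠ 0)
(r -> p): 0.71 > 0.03, so result = 0.03
(~r -> (r -> p)): 0 ≤ 0.03, so result = 1
((~r -> (r -> p)) -> r): 1 > 0.71, so result = 0.71
(((~r -> (r -> p)) -> r) | p) = max(0.71, 0.03) = 0.71
((~(q | ~q) -> (~p | p)) -> (((~r -> (r -> p)) -> r) | p)): 1 > 0.71, so result = 0.71
(((((~r -> (r -> p)) -> r) | p) -> (~(q | ~q) -> (~p | p))) | ((~(q | ~q) -> (~p | p)) -> (((~r -> (r -> p)) -> r) | p))) = max(1, 0.71) = 1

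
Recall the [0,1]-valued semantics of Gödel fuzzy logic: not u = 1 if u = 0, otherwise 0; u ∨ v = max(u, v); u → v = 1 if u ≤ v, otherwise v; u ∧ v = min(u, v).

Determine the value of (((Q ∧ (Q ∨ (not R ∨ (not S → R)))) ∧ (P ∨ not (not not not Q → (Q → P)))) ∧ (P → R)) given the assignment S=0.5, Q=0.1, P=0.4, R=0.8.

not R: Gödel ¬ of 0.8 = 0 (operand ≠ 0)
not S: Gödel ¬ of 0.5 = 0 (operand ≠ 0)
(not S → R): 0 ≤ 0.8, so result = 1
(not R ∨ (not S → R)) = max(0, 1) = 1
(Q ∨ (not R ∨ (not S → R))) = max(0.1, 1) = 1
(Q ∧ (Q ∨ (not R ∨ (not S → R)))) = min(0.1, 1) = 0.1
not Q: Gödel ¬ of 0.1 = 0 (operand ≠ 0)
not not Q: Gödel ¬ of 0 = 1 (operand is 0)
not not not Q: Gödel ¬ of 1 = 0 (operand ≠ 0)
(Q → P): 0.1 ≤ 0.4, so result = 1
(not not not Q → (Q → P)): 0 ≤ 1, so result = 1
not (not not not Q → (Q → P)): Gödel ¬ of 1 = 0 (operand ≠ 0)
(P ∨ not (not not not Q → (Q → P))) = max(0.4, 0) = 0.4
((Q ∧ (Q ∨ (not R ∨ (not S → R)))) ∧ (P ∨ not (not not not Q → (Q → P)))) = min(0.1, 0.4) = 0.1
(P → R): 0.4 ≤ 0.8, so result = 1
(((Q ∧ (Q ∨ (not R ∨ (not S → R)))) ∧ (P ∨ not (not not not Q → (Q → P)))) ∧ (P → R)) = min(0.1, 1) = 0.1

0.10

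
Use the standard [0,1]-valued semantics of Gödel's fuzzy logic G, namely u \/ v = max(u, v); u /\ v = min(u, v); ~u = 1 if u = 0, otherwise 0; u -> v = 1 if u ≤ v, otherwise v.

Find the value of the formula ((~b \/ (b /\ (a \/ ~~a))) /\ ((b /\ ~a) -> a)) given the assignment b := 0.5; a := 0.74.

0.50

~b: Gödel ¬ of 0.5 = 0 (operand ≠ 0)
~a: Gödel ¬ of 0.74 = 0 (operand ≠ 0)
~~a: Gödel ¬ of 0 = 1 (operand is 0)
(a \/ ~~a) = max(0.74, 1) = 1
(b /\ (a \/ ~~a)) = min(0.5, 1) = 0.5
(~b \/ (b /\ (a \/ ~~a))) = max(0, 0.5) = 0.5
~a: Gödel ¬ of 0.74 = 0 (operand ≠ 0)
(b /\ ~a) = min(0.5, 0) = 0
((b /\ ~a) -> a): 0 ≤ 0.74, so result = 1
((~b \/ (b /\ (a \/ ~~a))) /\ ((b /\ ~a) -> a)) = min(0.5, 1) = 0.5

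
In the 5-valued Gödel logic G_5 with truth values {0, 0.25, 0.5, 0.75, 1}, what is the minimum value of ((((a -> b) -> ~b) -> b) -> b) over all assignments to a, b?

The minimum is attained at a = 0, b = 0.25:
  (a -> b): 0 ≤ 0.25, so result = 1
  ~b: Gödel ¬ of 0.25 = 0 (operand ≠ 0)
  ((a -> b) -> ~b): 1 > 0, so result = 0
  (((a -> b) -> ~b) -> b): 0 ≤ 0.25, so result = 1
  ((((a -> b) -> ~b) -> b) -> b): 1 > 0.25, so result = 0.25
Checking all 25 assignments confirms none give a value below 0.25.

0.25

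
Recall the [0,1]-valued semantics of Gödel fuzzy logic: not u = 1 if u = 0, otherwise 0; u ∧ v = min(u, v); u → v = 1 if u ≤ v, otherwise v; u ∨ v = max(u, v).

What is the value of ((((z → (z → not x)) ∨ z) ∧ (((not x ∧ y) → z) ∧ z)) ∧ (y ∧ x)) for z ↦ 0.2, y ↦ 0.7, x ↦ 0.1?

0.10

not x: Gödel ¬ of 0.1 = 0 (operand ≠ 0)
(z → not x): 0.2 > 0, so result = 0
(z → (z → not x)): 0.2 > 0, so result = 0
((z → (z → not x)) ∨ z) = max(0, 0.2) = 0.2
not x: Gödel ¬ of 0.1 = 0 (operand ≠ 0)
(not x ∧ y) = min(0, 0.7) = 0
((not x ∧ y) → z): 0 ≤ 0.2, so result = 1
(((not x ∧ y) → z) ∧ z) = min(1, 0.2) = 0.2
(((z → (z → not x)) ∨ z) ∧ (((not x ∧ y) → z) ∧ z)) = min(0.2, 0.2) = 0.2
(y ∧ x) = min(0.7, 0.1) = 0.1
((((z → (z → not x)) ∨ z) ∧ (((not x ∧ y) → z) ∧ z)) ∧ (y ∧ x)) = min(0.2, 0.1) = 0.1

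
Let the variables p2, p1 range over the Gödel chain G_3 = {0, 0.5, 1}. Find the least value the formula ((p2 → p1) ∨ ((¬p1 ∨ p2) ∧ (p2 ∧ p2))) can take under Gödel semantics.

0.50

The minimum is attained at p2 = 0.5, p1 = 0:
  (p2 → p1): 0.5 > 0, so result = 0
  ¬p1: Gödel ¬ of 0 = 1 (operand is 0)
  (¬p1 ∨ p2) = max(1, 0.5) = 1
  (p2 ∧ p2) = min(0.5, 0.5) = 0.5
  ((¬p1 ∨ p2) ∧ (p2 ∧ p2)) = min(1, 0.5) = 0.5
  ((p2 → p1) ∨ ((¬p1 ∨ p2) ∧ (p2 ∧ p2))) = max(0, 0.5) = 0.5
Checking all 9 assignments confirms none give a value below 0.50.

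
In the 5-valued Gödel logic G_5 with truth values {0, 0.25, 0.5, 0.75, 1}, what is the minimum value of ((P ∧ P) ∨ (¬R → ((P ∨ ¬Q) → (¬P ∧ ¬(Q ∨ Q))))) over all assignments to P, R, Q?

The minimum is attained at P = 0.25, R = 0, Q = 0:
  (P ∧ P) = min(0.25, 0.25) = 0.25
  ¬R: Gödel ¬ of 0 = 1 (operand is 0)
  ¬Q: Gödel ¬ of 0 = 1 (operand is 0)
  (P ∨ ¬Q) = max(0.25, 1) = 1
  ¬P: Gödel ¬ of 0.25 = 0 (operand ≠ 0)
  (Q ∨ Q) = max(0, 0) = 0
  ¬(Q ∨ Q): Gödel ¬ of 0 = 1 (operand is 0)
  (¬P ∧ ¬(Q ∨ Q)) = min(0, 1) = 0
  ((P ∨ ¬Q) → (¬P ∧ ¬(Q ∨ Q))): 1 > 0, so result = 0
  (¬R → ((P ∨ ¬Q) → (¬P ∧ ¬(Q ∨ Q)))): 1 > 0, so result = 0
  ((P ∧ P) ∨ (¬R → ((P ∨ ¬Q) → (¬P ∧ ¬(Q ∨ Q))))) = max(0.25, 0) = 0.25
Checking all 125 assignments confirms none give a value below 0.25.

0.25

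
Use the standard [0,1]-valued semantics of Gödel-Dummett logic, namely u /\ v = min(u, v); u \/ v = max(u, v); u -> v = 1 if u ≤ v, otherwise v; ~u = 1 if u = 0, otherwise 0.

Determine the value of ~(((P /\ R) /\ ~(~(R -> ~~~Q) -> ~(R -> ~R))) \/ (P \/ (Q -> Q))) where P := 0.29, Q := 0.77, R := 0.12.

0.00

(P /\ R) = min(0.29, 0.12) = 0.12
~Q: Gödel ¬ of 0.77 = 0 (operand ≠ 0)
~~Q: Gödel ¬ of 0 = 1 (operand is 0)
~~~Q: Gödel ¬ of 1 = 0 (operand ≠ 0)
(R -> ~~~Q): 0.12 > 0, so result = 0
~(R -> ~~~Q): Gödel ¬ of 0 = 1 (operand is 0)
~R: Gödel ¬ of 0.12 = 0 (operand ≠ 0)
(R -> ~R): 0.12 > 0, so result = 0
~(R -> ~R): Gödel ¬ of 0 = 1 (operand is 0)
(~(R -> ~~~Q) -> ~(R -> ~R)): 1 ≤ 1, so result = 1
~(~(R -> ~~~Q) -> ~(R -> ~R)): Gödel ¬ of 1 = 0 (operand ≠ 0)
((P /\ R) /\ ~(~(R -> ~~~Q) -> ~(R -> ~R))) = min(0.12, 0) = 0
(Q -> Q): 0.77 ≤ 0.77, so result = 1
(P \/ (Q -> Q)) = max(0.29, 1) = 1
(((P /\ R) /\ ~(~(R -> ~~~Q) -> ~(R -> ~R))) \/ (P \/ (Q -> Q))) = max(0, 1) = 1
~(((P /\ R) /\ ~(~(R -> ~~~Q) -> ~(R -> ~R))) \/ (P \/ (Q -> Q))): Gödel ¬ of 1 = 0 (operand ≠ 0)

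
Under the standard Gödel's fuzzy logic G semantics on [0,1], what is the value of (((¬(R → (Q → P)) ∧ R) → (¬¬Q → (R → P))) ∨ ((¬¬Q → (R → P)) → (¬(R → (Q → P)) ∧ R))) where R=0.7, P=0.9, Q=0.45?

(Q → P): 0.45 ≤ 0.9, so result = 1
(R → (Q → P)): 0.7 ≤ 1, so result = 1
¬(R → (Q → P)): Gödel ¬ of 1 = 0 (operand ≠ 0)
(¬(R → (Q → P)) ∧ R) = min(0, 0.7) = 0
¬Q: Gödel ¬ of 0.45 = 0 (operand ≠ 0)
¬¬Q: Gödel ¬ of 0 = 1 (operand is 0)
(R → P): 0.7 ≤ 0.9, so result = 1
(¬¬Q → (R → P)): 1 ≤ 1, so result = 1
((¬(R → (Q → P)) ∧ R) → (¬¬Q → (R → P))): 0 ≤ 1, so result = 1
¬Q: Gödel ¬ of 0.45 = 0 (operand ≠ 0)
¬¬Q: Gödel ¬ of 0 = 1 (operand is 0)
(R → P): 0.7 ≤ 0.9, so result = 1
(¬¬Q → (R → P)): 1 ≤ 1, so result = 1
(Q → P): 0.45 ≤ 0.9, so result = 1
(R → (Q → P)): 0.7 ≤ 1, so result = 1
¬(R → (Q → P)): Gödel ¬ of 1 = 0 (operand ≠ 0)
(¬(R → (Q → P)) ∧ R) = min(0, 0.7) = 0
((¬¬Q → (R → P)) → (¬(R → (Q → P)) ∧ R)): 1 > 0, so result = 0
(((¬(R → (Q → P)) ∧ R) → (¬¬Q → (R → P))) ∨ ((¬¬Q → (R → P)) → (¬(R → (Q → P)) ∧ R))) = max(1, 0) = 1

1.00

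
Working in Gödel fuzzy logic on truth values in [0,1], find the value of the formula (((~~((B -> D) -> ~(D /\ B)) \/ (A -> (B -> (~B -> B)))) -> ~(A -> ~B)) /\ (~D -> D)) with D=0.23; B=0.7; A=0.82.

1.00

(B -> D): 0.7 > 0.23, so result = 0.23
(D /\ B) = min(0.23, 0.7) = 0.23
~(D /\ B): Gödel ¬ of 0.23 = 0 (operand ≠ 0)
((B -> D) -> ~(D /\ B)): 0.23 > 0, so result = 0
~((B -> D) -> ~(D /\ B)): Gödel ¬ of 0 = 1 (operand is 0)
~~((B -> D) -> ~(D /\ B)): Gödel ¬ of 1 = 0 (operand ≠ 0)
~B: Gödel ¬ of 0.7 = 0 (operand ≠ 0)
(~B -> B): 0 ≤ 0.7, so result = 1
(B -> (~B -> B)): 0.7 ≤ 1, so result = 1
(A -> (B -> (~B -> B))): 0.82 ≤ 1, so result = 1
(~~((B -> D) -> ~(D /\ B)) \/ (A -> (B -> (~B -> B)))) = max(0, 1) = 1
~B: Gödel ¬ of 0.7 = 0 (operand ≠ 0)
(A -> ~B): 0.82 > 0, so result = 0
~(A -> ~B): Gödel ¬ of 0 = 1 (operand is 0)
((~~((B -> D) -> ~(D /\ B)) \/ (A -> (B -> (~B -> B)))) -> ~(A -> ~B)): 1 ≤ 1, so result = 1
~D: Gödel ¬ of 0.23 = 0 (operand ≠ 0)
(~D -> D): 0 ≤ 0.23, so result = 1
(((~~((B -> D) -> ~(D /\ B)) \/ (A -> (B -> (~B -> B)))) -> ~(A -> ~B)) /\ (~D -> D)) = min(1, 1) = 1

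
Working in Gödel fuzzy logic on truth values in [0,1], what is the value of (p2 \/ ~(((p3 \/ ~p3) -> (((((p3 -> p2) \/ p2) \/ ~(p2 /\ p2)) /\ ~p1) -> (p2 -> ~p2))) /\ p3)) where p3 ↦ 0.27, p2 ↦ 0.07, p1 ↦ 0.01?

~p3: Gödel ¬ of 0.27 = 0 (operand ≠ 0)
(p3 \/ ~p3) = max(0.27, 0) = 0.27
(p3 -> p2): 0.27 > 0.07, so result = 0.07
((p3 -> p2) \/ p2) = max(0.07, 0.07) = 0.07
(p2 /\ p2) = min(0.07, 0.07) = 0.07
~(p2 /\ p2): Gödel ¬ of 0.07 = 0 (operand ≠ 0)
(((p3 -> p2) \/ p2) \/ ~(p2 /\ p2)) = max(0.07, 0) = 0.07
~p1: Gödel ¬ of 0.01 = 0 (operand ≠ 0)
((((p3 -> p2) \/ p2) \/ ~(p2 /\ p2)) /\ ~p1) = min(0.07, 0) = 0
~p2: Gödel ¬ of 0.07 = 0 (operand ≠ 0)
(p2 -> ~p2): 0.07 > 0, so result = 0
(((((p3 -> p2) \/ p2) \/ ~(p2 /\ p2)) /\ ~p1) -> (p2 -> ~p2)): 0 ≤ 0, so result = 1
((p3 \/ ~p3) -> (((((p3 -> p2) \/ p2) \/ ~(p2 /\ p2)) /\ ~p1) -> (p2 -> ~p2))): 0.27 ≤ 1, so result = 1
(((p3 \/ ~p3) -> (((((p3 -> p2) \/ p2) \/ ~(p2 /\ p2)) /\ ~p1) -> (p2 -> ~p2))) /\ p3) = min(1, 0.27) = 0.27
~(((p3 \/ ~p3) -> (((((p3 -> p2) \/ p2) \/ ~(p2 /\ p2)) /\ ~p1) -> (p2 -> ~p2))) /\ p3): Gödel ¬ of 0.27 = 0 (operand ≠ 0)
(p2 \/ ~(((p3 \/ ~p3) -> (((((p3 -> p2) \/ p2) \/ ~(p2 /\ p2)) /\ ~p1) -> (p2 -> ~p2))) /\ p3)) = max(0.07, 0) = 0.07

0.07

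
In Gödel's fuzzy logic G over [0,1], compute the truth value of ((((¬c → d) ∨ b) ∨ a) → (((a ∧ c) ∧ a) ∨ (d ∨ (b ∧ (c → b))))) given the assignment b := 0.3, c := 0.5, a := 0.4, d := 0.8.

¬c: Gödel ¬ of 0.5 = 0 (operand ≠ 0)
(¬c → d): 0 ≤ 0.8, so result = 1
((¬c → d) ∨ b) = max(1, 0.3) = 1
(((¬c → d) ∨ b) ∨ a) = max(1, 0.4) = 1
(a ∧ c) = min(0.4, 0.5) = 0.4
((a ∧ c) ∧ a) = min(0.4, 0.4) = 0.4
(c → b): 0.5 > 0.3, so result = 0.3
(b ∧ (c → b)) = min(0.3, 0.3) = 0.3
(d ∨ (b ∧ (c → b))) = max(0.8, 0.3) = 0.8
(((a ∧ c) ∧ a) ∨ (d ∨ (b ∧ (c → b)))) = max(0.4, 0.8) = 0.8
((((¬c → d) ∨ b) ∨ a) → (((a ∧ c) ∧ a) ∨ (d ∨ (b ∧ (c → b))))): 1 > 0.8, so result = 0.8

0.80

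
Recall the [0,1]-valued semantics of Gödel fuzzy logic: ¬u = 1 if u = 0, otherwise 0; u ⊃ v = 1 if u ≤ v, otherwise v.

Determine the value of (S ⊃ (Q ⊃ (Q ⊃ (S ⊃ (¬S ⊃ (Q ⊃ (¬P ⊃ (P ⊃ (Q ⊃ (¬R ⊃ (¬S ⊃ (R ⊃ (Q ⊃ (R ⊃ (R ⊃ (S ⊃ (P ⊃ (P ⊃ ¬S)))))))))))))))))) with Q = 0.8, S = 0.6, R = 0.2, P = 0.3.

1.00

¬S: Gödel ¬ of 0.6 = 0 (operand ≠ 0)
¬P: Gödel ¬ of 0.3 = 0 (operand ≠ 0)
¬R: Gödel ¬ of 0.2 = 0 (operand ≠ 0)
¬S: Gödel ¬ of 0.6 = 0 (operand ≠ 0)
¬S: Gödel ¬ of 0.6 = 0 (operand ≠ 0)
(P ⊃ ¬S): 0.3 > 0, so result = 0
(P ⊃ (P ⊃ ¬S)): 0.3 > 0, so result = 0
(S ⊃ (P ⊃ (P ⊃ ¬S))): 0.6 > 0, so result = 0
(R ⊃ (S ⊃ (P ⊃ (P ⊃ ¬S)))): 0.2 > 0, so result = 0
(R ⊃ (R ⊃ (S ⊃ (P ⊃ (P ⊃ ¬S))))): 0.2 > 0, so result = 0
(Q ⊃ (R ⊃ (R ⊃ (S ⊃ (P ⊃ (P ⊃ ¬S)))))): 0.8 > 0, so result = 0
(R ⊃ (Q ⊃ (R ⊃ (R ⊃ (S ⊃ (P ⊃ (P ⊃ ¬S))))))): 0.2 > 0, so result = 0
(¬S ⊃ (R ⊃ (Q ⊃ (R ⊃ (R ⊃ (S ⊃ (P ⊃ (P ⊃ ¬S)))))))): 0 ≤ 0, so result = 1
(¬R ⊃ (¬S ⊃ (R ⊃ (Q ⊃ (R ⊃ (R ⊃ (S ⊃ (P ⊃ (P ⊃ ¬S))))))))): 0 ≤ 1, so result = 1
(Q ⊃ (¬R ⊃ (¬S ⊃ (R ⊃ (Q ⊃ (R ⊃ (R ⊃ (S ⊃ (P ⊃ (P ⊃ ¬S)))))))))): 0.8 ≤ 1, so result = 1
(P ⊃ (Q ⊃ (¬R ⊃ (¬S ⊃ (R ⊃ (Q ⊃ (R ⊃ (R ⊃ (S ⊃ (P ⊃ (P ⊃ ¬S))))))))))): 0.3 ≤ 1, so result = 1
(¬P ⊃ (P ⊃ (Q ⊃ (¬R ⊃ (¬S ⊃ (R ⊃ (Q ⊃ (R ⊃ (R ⊃ (S ⊃ (P ⊃ (P ⊃ ¬S)))))))))))): 0 ≤ 1, so result = 1
(Q ⊃ (¬P ⊃ (P ⊃ (Q ⊃ (¬R ⊃ (¬S ⊃ (R ⊃ (Q ⊃ (R ⊃ (R ⊃ (S ⊃ (P ⊃ (P ⊃ ¬S))))))))))))): 0.8 ≤ 1, so result = 1
(¬S ⊃ (Q ⊃ (¬P ⊃ (P ⊃ (Q ⊃ (¬R ⊃ (¬S ⊃ (R ⊃ (Q ⊃ (R ⊃ (R ⊃ (S ⊃ (P ⊃ (P ⊃ ¬S)))))))))))))): 0 ≤ 1, so result = 1
(S ⊃ (¬S ⊃ (Q ⊃ (¬P ⊃ (P ⊃ (Q ⊃ (¬R ⊃ (¬S ⊃ (R ⊃ (Q ⊃ (R ⊃ (R ⊃ (S ⊃ (P ⊃ (P ⊃ ¬S))))))))))))))): 0.6 ≤ 1, so result = 1
(Q ⊃ (S ⊃ (¬S ⊃ (Q ⊃ (¬P ⊃ (P ⊃ (Q ⊃ (¬R ⊃ (¬S ⊃ (R ⊃ (Q ⊃ (R ⊃ (R ⊃ (S ⊃ (P ⊃ (P ⊃ ¬S)))))))))))))))): 0.8 ≤ 1, so result = 1
(Q ⊃ (Q ⊃ (S ⊃ (¬S ⊃ (Q ⊃ (¬P ⊃ (P ⊃ (Q ⊃ (¬R ⊃ (¬S ⊃ (R ⊃ (Q ⊃ (R ⊃ (R ⊃ (S ⊃ (P ⊃ (P ⊃ ¬S))))))))))))))))): 0.8 ≤ 1, so result = 1
(S ⊃ (Q ⊃ (Q ⊃ (S ⊃ (¬S ⊃ (Q ⊃ (¬P ⊃ (P ⊃ (Q ⊃ (¬R ⊃ (¬S ⊃ (R ⊃ (Q ⊃ (R ⊃ (R ⊃ (S ⊃ (P ⊃ (P ⊃ ¬S)))))))))))))))))): 0.6 ≤ 1, so result = 1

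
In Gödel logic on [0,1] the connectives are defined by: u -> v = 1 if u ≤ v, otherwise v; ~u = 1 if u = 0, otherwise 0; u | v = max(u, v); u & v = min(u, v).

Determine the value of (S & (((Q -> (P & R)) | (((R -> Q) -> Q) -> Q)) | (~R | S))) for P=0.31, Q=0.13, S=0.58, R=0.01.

0.58

(P & R) = min(0.31, 0.01) = 0.01
(Q -> (P & R)): 0.13 > 0.01, so result = 0.01
(R -> Q): 0.01 ≤ 0.13, so result = 1
((R -> Q) -> Q): 1 > 0.13, so result = 0.13
(((R -> Q) -> Q) -> Q): 0.13 ≤ 0.13, so result = 1
((Q -> (P & R)) | (((R -> Q) -> Q) -> Q)) = max(0.01, 1) = 1
~R: Gödel ¬ of 0.01 = 0 (operand ≠ 0)
(~R | S) = max(0, 0.58) = 0.58
(((Q -> (P & R)) | (((R -> Q) -> Q) -> Q)) | (~R | S)) = max(1, 0.58) = 1
(S & (((Q -> (P & R)) | (((R -> Q) -> Q) -> Q)) | (~R | S))) = min(0.58, 1) = 0.58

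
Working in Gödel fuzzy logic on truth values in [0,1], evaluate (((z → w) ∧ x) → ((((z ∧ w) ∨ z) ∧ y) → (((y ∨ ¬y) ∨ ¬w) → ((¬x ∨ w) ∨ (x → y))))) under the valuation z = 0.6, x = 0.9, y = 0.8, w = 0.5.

(z → w): 0.6 > 0.5, so result = 0.5
((z → w) ∧ x) = min(0.5, 0.9) = 0.5
(z ∧ w) = min(0.6, 0.5) = 0.5
((z ∧ w) ∨ z) = max(0.5, 0.6) = 0.6
(((z ∧ w) ∨ z) ∧ y) = min(0.6, 0.8) = 0.6
¬y: Gödel ¬ of 0.8 = 0 (operand ≠ 0)
(y ∨ ¬y) = max(0.8, 0) = 0.8
¬w: Gödel ¬ of 0.5 = 0 (operand ≠ 0)
((y ∨ ¬y) ∨ ¬w) = max(0.8, 0) = 0.8
¬x: Gödel ¬ of 0.9 = 0 (operand ≠ 0)
(¬x ∨ w) = max(0, 0.5) = 0.5
(x → y): 0.9 > 0.8, so result = 0.8
((¬x ∨ w) ∨ (x → y)) = max(0.5, 0.8) = 0.8
(((y ∨ ¬y) ∨ ¬w) → ((¬x ∨ w) ∨ (x → y))): 0.8 ≤ 0.8, so result = 1
((((z ∧ w) ∨ z) ∧ y) → (((y ∨ ¬y) ∨ ¬w) → ((¬x ∨ w) ∨ (x → y)))): 0.6 ≤ 1, so result = 1
(((z → w) ∧ x) → ((((z ∧ w) ∨ z) ∧ y) → (((y ∨ ¬y) ∨ ¬w) → ((¬x ∨ w) ∨ (x → y))))): 0.5 ≤ 1, so result = 1

1.00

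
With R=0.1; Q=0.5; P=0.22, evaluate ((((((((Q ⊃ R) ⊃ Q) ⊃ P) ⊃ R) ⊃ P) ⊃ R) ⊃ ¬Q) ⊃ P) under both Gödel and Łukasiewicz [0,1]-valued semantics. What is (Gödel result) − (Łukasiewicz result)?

Gödel evaluation:
  (Q ⊃ R): 0.5 > 0.1, so result = 0.1
  ((Q ⊃ R) ⊃ Q): 0.1 ≤ 0.5, so result = 1
  (((Q ⊃ R) ⊃ Q) ⊃ P): 1 > 0.22, so result = 0.22
  ((((Q ⊃ R) ⊃ Q) ⊃ P) ⊃ R): 0.22 > 0.1, so result = 0.1
  (((((Q ⊃ R) ⊃ Q) ⊃ P) ⊃ R) ⊃ P): 0.1 ≤ 0.22, so result = 1
  ((((((Q ⊃ R) ⊃ Q) ⊃ P) ⊃ R) ⊃ P) ⊃ R): 1 > 0.1, so result = 0.1
  ¬Q: Gödel ¬ of 0.5 = 0 (operand ≠ 0)
  (((((((Q ⊃ R) ⊃ Q) ⊃ P) ⊃ R) ⊃ P) ⊃ R) ⊃ ¬Q): 0.1 > 0, so result = 0
  ((((((((Q ⊃ R) ⊃ Q) ⊃ P) ⊃ R) ⊃ P) ⊃ R) ⊃ ¬Q) ⊃ P): 0 ≤ 0.22, so result = 1
  Gödel value = 1
Łukasiewicz evaluation:
  (Q ⊃ R): min(1, 1 − 0.5 + 0.1) = 0.6
  ((Q ⊃ R) ⊃ Q): min(1, 1 − 0.6 + 0.5) = 0.9
  (((Q ⊃ R) ⊃ Q) ⊃ P): min(1, 1 − 0.9 + 0.22) = 0.32
  ((((Q ⊃ R) ⊃ Q) ⊃ P) ⊃ R): min(1, 1 − 0.32 + 0.1) = 0.78
  (((((Q ⊃ R) ⊃ Q) ⊃ P) ⊃ R) ⊃ P): min(1, 1 − 0.78 + 0.22) = 0.44
  ((((((Q ⊃ R) ⊃ Q) ⊃ P) ⊃ R) ⊃ P) ⊃ R): min(1, 1 − 0.44 + 0.1) = 0.66
  ¬Q: Łukasiewicz ¬ gives 1 − 0.5 = 0.5
  (((((((Q ⊃ R) ⊃ Q) ⊃ P) ⊃ R) ⊃ P) ⊃ R) ⊃ ¬Q): min(1, 1 − 0.66 + 0.5) = 0.84
  ((((((((Q ⊃ R) ⊃ Q) ⊃ P) ⊃ R) ⊃ P) ⊃ R) ⊃ ¬Q) ⊃ P): min(1, 1 − 0.84 + 0.22) = 0.38
  Łukasiewicz value = 0.38
Difference: 1 − 0.38 = 0.62

0.62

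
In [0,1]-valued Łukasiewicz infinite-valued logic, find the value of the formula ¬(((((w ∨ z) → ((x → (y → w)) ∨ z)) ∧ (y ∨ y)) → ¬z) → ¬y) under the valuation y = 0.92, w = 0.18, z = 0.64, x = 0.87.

0.36

(w ∨ z) = max(0.18, 0.64) = 0.64
(y → w): min(1, 1 − 0.92 + 0.18) = 0.26
(x → (y → w)): min(1, 1 − 0.87 + 0.26) = 0.39
((x → (y → w)) ∨ z) = max(0.39, 0.64) = 0.64
((w ∨ z) → ((x → (y → w)) ∨ z)): min(1, 1 − 0.64 + 0.64) = 1
(y ∨ y) = max(0.92, 0.92) = 0.92
(((w ∨ z) → ((x → (y → w)) ∨ z)) ∧ (y ∨ y)) = min(1, 0.92) = 0.92
¬z: Łukasiewicz ¬ gives 1 − 0.64 = 0.36
((((w ∨ z) → ((x → (y → w)) ∨ z)) ∧ (y ∨ y)) → ¬z): min(1, 1 − 0.92 + 0.36) = 0.44
¬y: Łukasiewicz ¬ gives 1 − 0.92 = 0.08
(((((w ∨ z) → ((x → (y → w)) ∨ z)) ∧ (y ∨ y)) → ¬z) → ¬y): min(1, 1 − 0.44 + 0.08) = 0.64
¬(((((w ∨ z) → ((x → (y → w)) ∨ z)) ∧ (y ∨ y)) → ¬z) → ¬y): Łukasiewicz ¬ gives 1 − 0.64 = 0.36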